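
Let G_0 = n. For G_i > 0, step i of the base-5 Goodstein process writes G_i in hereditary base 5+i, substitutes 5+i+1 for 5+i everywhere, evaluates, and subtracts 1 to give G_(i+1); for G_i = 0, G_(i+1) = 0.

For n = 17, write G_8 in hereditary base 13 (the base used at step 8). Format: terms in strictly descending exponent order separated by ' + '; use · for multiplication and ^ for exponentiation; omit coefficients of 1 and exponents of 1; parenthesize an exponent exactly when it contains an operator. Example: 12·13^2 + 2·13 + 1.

[0] 17 ≡ 3·5 + 2 (base 5). Lift 6: 20. −1: 19.
[1] 19 ≡ 3·6 + 1 (base 6). Lift 7: 22. −1: 21.
[2] 21 ≡ 3·7 (base 7). Lift 8: 24. −1: 23.
[3] 23 ≡ 2·8 + 7 (base 8). Lift 9: 25. −1: 24.
[4] 24 ≡ 2·9 + 6 (base 9). Lift 10: 26. −1: 25.
[5] 25 ≡ 2·10 + 5 (base 10). Lift 11: 27. −1: 26.
[6] 26 ≡ 2·11 + 4 (base 11). Lift 12: 28. −1: 27.
[7] 27 ≡ 2·12 + 3 (base 12). Lift 13: 29. −1: 28.
[8] 28 ≡ 2·13 + 2 (base 13). Lift 14: 30. −1: 29.

2·13 + 2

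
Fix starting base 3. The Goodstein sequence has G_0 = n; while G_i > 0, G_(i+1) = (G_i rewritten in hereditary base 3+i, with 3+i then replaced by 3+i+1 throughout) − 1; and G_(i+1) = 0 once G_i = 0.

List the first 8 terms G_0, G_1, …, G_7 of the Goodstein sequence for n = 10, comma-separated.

10, 16, 24, 27, 30, 33, 36, 39

step 0: 10 = 3^2 + 1; sub 4 for 3: 4^2 + 1; = 17; G_1 = 17−1 = 16
step 1: 16 = 4^2; sub 5 for 4: 5^2; = 25; G_2 = 25−1 = 24
step 2: 24 = 4·5 + 4; sub 6 for 5: 4·6 + 4; = 28; G_3 = 28−1 = 27
step 3: 27 = 4·6 + 3; sub 7 for 6: 4·7 + 3; = 31; G_4 = 31−1 = 30
step 4: 30 = 4·7 + 2; sub 8 for 7: 4·8 + 2; = 34; G_5 = 34−1 = 33
step 5: 33 = 4·8 + 1; sub 9 for 8: 4·9 + 1; = 37; G_6 = 37−1 = 36
step 6: 36 = 4·9; sub 10 for 9: 4·10; = 40; G_7 = 40−1 = 39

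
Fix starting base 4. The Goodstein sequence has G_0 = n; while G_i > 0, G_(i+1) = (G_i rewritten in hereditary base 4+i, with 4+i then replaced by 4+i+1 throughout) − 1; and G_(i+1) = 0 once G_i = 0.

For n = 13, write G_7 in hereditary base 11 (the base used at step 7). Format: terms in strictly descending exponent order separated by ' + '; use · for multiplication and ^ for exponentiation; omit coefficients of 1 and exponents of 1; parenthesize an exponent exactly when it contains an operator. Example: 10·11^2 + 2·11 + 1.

i=0: 13 = 3·4 + 1 (b=4); 4→5: 3·5 + 1 = 16; 16−1 = 15
i=1: 15 = 3·5 (b=5); 5→6: 3·6 = 18; 18−1 = 17
i=2: 17 = 2·6 + 5 (b=6); 6→7: 2·7 + 5 = 19; 19−1 = 18
i=3: 18 = 2·7 + 4 (b=7); 7→8: 2·8 + 4 = 20; 20−1 = 19
i=4: 19 = 2·8 + 3 (b=8); 8→9: 2·9 + 3 = 21; 21−1 = 20
i=5: 20 = 2·9 + 2 (b=9); 9→10: 2·10 + 2 = 22; 22−1 = 21
i=6: 21 = 2·10 + 1 (b=10); 10→11: 2·11 + 1 = 23; 23−1 = 22
i=7: 22 = 2·11 (b=11); 11→12: 2·12 = 24; 24−1 = 23

2·11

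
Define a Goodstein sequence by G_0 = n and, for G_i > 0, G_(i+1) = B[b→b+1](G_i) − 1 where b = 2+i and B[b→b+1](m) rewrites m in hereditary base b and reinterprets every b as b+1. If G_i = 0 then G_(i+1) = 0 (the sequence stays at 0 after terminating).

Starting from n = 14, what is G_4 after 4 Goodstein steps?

326591

i=0: 14 = 2^(2 + 1) + 2^2 + 2 (b=2); 2→3: 3^(3 + 1) + 3^3 + 3 = 111; 111−1 = 110
i=1: 110 = 3^(3 + 1) + 3^3 + 2 (b=3); 3→4: 4^(4 + 1) + 4^4 + 2 = 1282; 1282−1 = 1281
i=2: 1281 = 4^(4 + 1) + 4^4 + 1 (b=4); 4→5: 5^(5 + 1) + 5^5 + 1 = 18751; 18751−1 = 18750
i=3: 18750 = 5^(5 + 1) + 5^5 (b=5); 5→6: 6^(6 + 1) + 6^6 = 326592; 326592−1 = 326591
i=4: 326591 = 6^(6 + 1) + 5·6^5 + 5·6^4 + 5·6^3 + 5·6^2 + 5·6 + 5 (b=6); 6→7: 7^(7 + 1) + 5·7^5 + 5·7^4 + 5·7^3 + 5·7^2 + 5·7 + 5 = 5862841; 5862841−1 = 5862840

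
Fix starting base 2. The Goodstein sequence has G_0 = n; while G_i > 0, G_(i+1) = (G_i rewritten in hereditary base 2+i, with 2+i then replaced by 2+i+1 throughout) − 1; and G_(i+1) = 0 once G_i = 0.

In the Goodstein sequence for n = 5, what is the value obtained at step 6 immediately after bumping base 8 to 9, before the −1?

2455

G_0=5  [base 2] 2^2 + 1  →[2↦3]→  3^3 + 1 = 28  −1 ⇒ G_1=27
G_1=27  [base 3] 3^3  →[3↦4]→  4^4 = 256  −1 ⇒ G_2=255
G_2=255  [base 4] 3·4^3 + 3·4^2 + 3·4 + 3  →[4↦5]→  3·5^3 + 3·5^2 + 3·5 + 3 = 468  −1 ⇒ G_3=467
G_3=467  [base 5] 3·5^3 + 3·5^2 + 3·5 + 2  →[5↦6]→  3·6^3 + 3·6^2 + 3·6 + 2 = 776  −1 ⇒ G_4=775
G_4=775  [base 6] 3·6^3 + 3·6^2 + 3·6 + 1  →[6↦7]→  3·7^3 + 3·7^2 + 3·7 + 1 = 1198  −1 ⇒ G_5=1197
G_5=1197  [base 7] 3·7^3 + 3·7^2 + 3·7  →[7↦8]→  3·8^3 + 3·8^2 + 3·8 = 1752  −1 ⇒ G_6=1751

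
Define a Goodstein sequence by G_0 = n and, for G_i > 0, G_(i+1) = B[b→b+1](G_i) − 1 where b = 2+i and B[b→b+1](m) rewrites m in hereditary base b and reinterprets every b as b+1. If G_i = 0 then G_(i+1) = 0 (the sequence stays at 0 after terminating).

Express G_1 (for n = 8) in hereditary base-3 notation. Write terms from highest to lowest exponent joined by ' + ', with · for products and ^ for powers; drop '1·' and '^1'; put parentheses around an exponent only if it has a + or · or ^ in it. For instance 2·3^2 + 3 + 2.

2·3^3 + 2·3^2 + 2·3 + 2

i=0: 8 = 2^(2 + 1) (b=2); 2→3: 3^(3 + 1) = 81; 81−1 = 80
i=1: 80 = 2·3^3 + 2·3^2 + 2·3 + 2 (b=3); 3→4: 2·4^4 + 2·4^2 + 2·4 + 2 = 554; 554−1 = 553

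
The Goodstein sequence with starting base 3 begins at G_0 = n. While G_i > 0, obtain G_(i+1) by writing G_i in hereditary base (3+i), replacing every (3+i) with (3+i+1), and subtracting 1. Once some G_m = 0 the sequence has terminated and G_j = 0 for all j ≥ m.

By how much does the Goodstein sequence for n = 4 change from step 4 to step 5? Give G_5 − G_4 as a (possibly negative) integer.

[0] 4 ≡ 3 + 1 (base 3). Lift 4: 5. −1: 4.
[1] 4 ≡ 4 (base 4). Lift 5: 5. −1: 4.
[2] 4 ≡ 4 (base 5). Lift 6: 4. −1: 3.
[3] 3 ≡ 3 (base 6). Lift 7: 3. −1: 2.
[4] 2 ≡ 2 (base 7). Lift 8: 2. −1: 1.

-1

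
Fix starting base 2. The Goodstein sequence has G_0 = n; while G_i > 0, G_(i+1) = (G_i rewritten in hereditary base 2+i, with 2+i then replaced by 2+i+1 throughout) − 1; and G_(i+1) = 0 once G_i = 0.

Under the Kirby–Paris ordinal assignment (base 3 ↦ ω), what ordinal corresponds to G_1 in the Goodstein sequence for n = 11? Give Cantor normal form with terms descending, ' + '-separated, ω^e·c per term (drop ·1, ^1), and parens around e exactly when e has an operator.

i=0: 11 = 2^(2 + 1) + 2 + 1 (b=2); 2→3: 3^(3 + 1) + 3 + 1 = 85; 85−1 = 84
i=1: 84 = 3^(3 + 1) + 3 (b=3); 3→4: 4^(4 + 1) + 4 = 1028; 1028−1 = 1027

ω^(ω + 1) + ω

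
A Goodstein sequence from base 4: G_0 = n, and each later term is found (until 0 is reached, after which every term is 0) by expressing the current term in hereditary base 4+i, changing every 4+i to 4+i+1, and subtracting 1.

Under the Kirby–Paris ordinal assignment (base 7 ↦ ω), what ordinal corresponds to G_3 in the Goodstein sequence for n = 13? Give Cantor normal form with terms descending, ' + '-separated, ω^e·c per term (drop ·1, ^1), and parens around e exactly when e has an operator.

ω·2 + 4

G_0 = 13. HB_4(13) = 3·4 + 1. Bump = 16. G_1 = 15.
G_1 = 15. HB_5(15) = 3·5. Bump = 18. G_2 = 17.
G_2 = 17. HB_6(17) = 2·6 + 5. Bump = 19. G_3 = 18.
G_3 = 18. HB_7(18) = 2·7 + 4. Bump = 20. G_4 = 19.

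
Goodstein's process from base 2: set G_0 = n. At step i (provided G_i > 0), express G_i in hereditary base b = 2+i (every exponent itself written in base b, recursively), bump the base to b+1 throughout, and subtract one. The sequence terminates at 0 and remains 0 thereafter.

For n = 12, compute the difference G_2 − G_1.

958

12 —HB2→ 2^(2 + 1) + 2^2 —bump→ 3^(3 + 1) + 3^3 = 108 —(−1)→ 107
107 —HB3→ 3^(3 + 1) + 2·3^2 + 2·3 + 2 —bump→ 4^(4 + 1) + 2·4^2 + 2·4 + 2 = 1066 —(−1)→ 1065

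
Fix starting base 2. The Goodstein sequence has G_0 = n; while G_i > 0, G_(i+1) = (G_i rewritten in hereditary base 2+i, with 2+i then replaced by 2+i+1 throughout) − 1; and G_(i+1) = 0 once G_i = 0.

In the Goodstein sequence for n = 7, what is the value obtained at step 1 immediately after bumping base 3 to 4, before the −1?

base 2: 7 = 2^2 + 2 + 1; at 3: 3^3 + 3 + 1 = 31; next = 30
base 3: 30 = 3^3 + 3; at 4: 4^4 + 4 = 260; next = 259

260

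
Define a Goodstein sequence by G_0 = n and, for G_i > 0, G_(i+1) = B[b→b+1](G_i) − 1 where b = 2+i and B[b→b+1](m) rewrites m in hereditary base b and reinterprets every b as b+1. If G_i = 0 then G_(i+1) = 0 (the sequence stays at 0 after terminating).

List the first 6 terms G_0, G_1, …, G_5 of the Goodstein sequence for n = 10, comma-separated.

(0) 10|_2 = 2^(2 + 1) + 2 ↦ 3^(3 + 1) + 3|_3 = 84 ⇒ 83
(1) 83|_3 = 3^(3 + 1) + 2 ↦ 4^(4 + 1) + 2|_4 = 1026 ⇒ 1025
(2) 1025|_4 = 4^(4 + 1) + 1 ↦ 5^(5 + 1) + 1|_5 = 15626 ⇒ 15625
(3) 15625|_5 = 5^(5 + 1) ↦ 6^(6 + 1)|_6 = 279936 ⇒ 279935
(4) 279935|_6 = 5·6^6 + 5·6^5 + 5·6^4 + 5·6^3 + 5·6^2 + 5·6 + 5 ↦ 5·7^7 + 5·7^5 + 5·7^4 + 5·7^3 + 5·7^2 + 5·7 + 5|_7 = 4215755 ⇒ 4215754

10, 83, 1025, 15625, 279935, 4215754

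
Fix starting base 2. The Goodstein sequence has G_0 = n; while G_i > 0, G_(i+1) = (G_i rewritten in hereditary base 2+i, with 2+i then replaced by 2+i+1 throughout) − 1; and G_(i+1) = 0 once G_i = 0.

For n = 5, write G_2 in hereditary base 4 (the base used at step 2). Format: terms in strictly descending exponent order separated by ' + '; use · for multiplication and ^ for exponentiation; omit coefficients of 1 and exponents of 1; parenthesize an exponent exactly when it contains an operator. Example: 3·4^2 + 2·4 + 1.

3·4^3 + 3·4^2 + 3·4 + 3

G_0 = 5. HB_2(5) = 2^2 + 1. Bump = 28. G_1 = 27.
G_1 = 27. HB_3(27) = 3^3. Bump = 256. G_2 = 255.
G_2 = 255. HB_4(255) = 3·4^3 + 3·4^2 + 3·4 + 3. Bump = 468. G_3 = 467.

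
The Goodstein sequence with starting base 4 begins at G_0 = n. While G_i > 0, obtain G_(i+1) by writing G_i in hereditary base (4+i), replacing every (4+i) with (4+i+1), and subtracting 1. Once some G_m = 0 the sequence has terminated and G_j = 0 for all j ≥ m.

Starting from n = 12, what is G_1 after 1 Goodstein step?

14

G_0=12  [base 4] 3·4  →[4↦5]→  3·5 = 15  −1 ⇒ G_1=14
G_1=14  [base 5] 2·5 + 4  →[5↦6]→  2·6 + 4 = 16  −1 ⇒ G_2=15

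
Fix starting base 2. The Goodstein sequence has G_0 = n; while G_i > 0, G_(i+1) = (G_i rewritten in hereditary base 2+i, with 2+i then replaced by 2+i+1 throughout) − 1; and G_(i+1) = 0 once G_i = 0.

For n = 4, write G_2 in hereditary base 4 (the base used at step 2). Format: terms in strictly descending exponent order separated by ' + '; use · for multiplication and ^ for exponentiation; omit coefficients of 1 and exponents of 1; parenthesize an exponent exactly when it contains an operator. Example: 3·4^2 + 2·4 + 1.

2·4^2 + 2·4 + 1

G_0=4  [base 2] 2^2  →[2↦3]→  3^3 = 27  −1 ⇒ G_1=26
G_1=26  [base 3] 2·3^2 + 2·3 + 2  →[3↦4]→  2·4^2 + 2·4 + 2 = 42  −1 ⇒ G_2=41
G_2=41  [base 4] 2·4^2 + 2·4 + 1  →[4↦5]→  2·5^2 + 2·5 + 1 = 61  −1 ⇒ G_3=60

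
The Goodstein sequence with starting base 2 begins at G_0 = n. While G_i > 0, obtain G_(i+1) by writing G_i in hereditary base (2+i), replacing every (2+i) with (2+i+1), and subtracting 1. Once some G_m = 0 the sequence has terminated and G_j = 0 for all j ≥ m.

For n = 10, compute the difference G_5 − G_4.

10 —HB2→ 2^(2 + 1) + 2 —bump→ 3^(3 + 1) + 3 = 84 —(−1)→ 83
83 —HB3→ 3^(3 + 1) + 2 —bump→ 4^(4 + 1) + 2 = 1026 —(−1)→ 1025
1025 —HB4→ 4^(4 + 1) + 1 —bump→ 5^(5 + 1) + 1 = 15626 —(−1)→ 15625
15625 —HB5→ 5^(5 + 1) —bump→ 6^(6 + 1) = 279936 —(−1)→ 279935
279935 —HB6→ 5·6^6 + 5·6^5 + 5·6^4 + 5·6^3 + 5·6^2 + 5·6 + 5 —bump→ 5·7^7 + 5·7^5 + 5·7^4 + 5·7^3 + 5·7^2 + 5·7 + 5 = 4215755 —(−1)→ 4215754

3935819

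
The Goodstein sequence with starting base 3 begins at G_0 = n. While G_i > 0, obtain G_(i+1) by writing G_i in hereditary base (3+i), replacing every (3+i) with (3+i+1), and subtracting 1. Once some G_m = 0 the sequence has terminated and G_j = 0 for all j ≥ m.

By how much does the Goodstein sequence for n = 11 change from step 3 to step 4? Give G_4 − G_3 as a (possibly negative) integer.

4

11 —HB3→ 3^2 + 2 —bump→ 4^2 + 2 = 18 —(−1)→ 17
17 —HB4→ 4^2 + 1 —bump→ 5^2 + 1 = 26 —(−1)→ 25
25 —HB5→ 5^2 —bump→ 6^2 = 36 —(−1)→ 35
35 —HB6→ 5·6 + 5 —bump→ 5·7 + 5 = 40 —(−1)→ 39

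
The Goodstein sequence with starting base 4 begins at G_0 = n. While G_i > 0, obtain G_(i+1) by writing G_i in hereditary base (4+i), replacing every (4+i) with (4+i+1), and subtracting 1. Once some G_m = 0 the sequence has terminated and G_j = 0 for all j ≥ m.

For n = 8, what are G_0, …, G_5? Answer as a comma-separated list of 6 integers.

8, 9, 9, 9, 9, 9

(0) 8|_4 = 2·4 ↦ 2·5|_5 = 10 ⇒ 9
(1) 9|_5 = 5 + 4 ↦ 6 + 4|_6 = 10 ⇒ 9
(2) 9|_6 = 6 + 3 ↦ 7 + 3|_7 = 10 ⇒ 9
(3) 9|_7 = 7 + 2 ↦ 8 + 2|_8 = 10 ⇒ 9
(4) 9|_8 = 8 + 1 ↦ 9 + 1|_9 = 10 ⇒ 9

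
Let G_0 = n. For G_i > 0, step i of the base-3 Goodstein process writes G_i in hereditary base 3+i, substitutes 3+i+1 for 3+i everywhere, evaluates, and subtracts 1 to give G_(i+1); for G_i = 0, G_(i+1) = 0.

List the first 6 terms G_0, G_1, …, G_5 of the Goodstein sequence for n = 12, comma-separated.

i=0: 12 = 3^2 + 3 (b=3); 3→4: 4^2 + 4 = 20; 20−1 = 19
i=1: 19 = 4^2 + 3 (b=4); 4→5: 5^2 + 3 = 28; 28−1 = 27
i=2: 27 = 5^2 + 2 (b=5); 5→6: 6^2 + 2 = 38; 38−1 = 37
i=3: 37 = 6^2 + 1 (b=6); 6→7: 7^2 + 1 = 50; 50−1 = 49
i=4: 49 = 7^2 (b=7); 7→8: 8^2 = 64; 64−1 = 63

12, 19, 27, 37, 49, 63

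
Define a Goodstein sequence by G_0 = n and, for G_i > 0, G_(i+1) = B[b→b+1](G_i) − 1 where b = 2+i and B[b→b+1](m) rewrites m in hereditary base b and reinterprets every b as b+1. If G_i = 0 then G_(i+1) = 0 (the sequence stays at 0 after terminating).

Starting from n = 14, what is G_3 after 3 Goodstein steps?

G_0=14  [base 2] 2^(2 + 1) + 2^2 + 2  →[2↦3]→  3^(3 + 1) + 3^3 + 3 = 111  −1 ⇒ G_1=110
G_1=110  [base 3] 3^(3 + 1) + 3^3 + 2  →[3↦4]→  4^(4 + 1) + 4^4 + 2 = 1282  −1 ⇒ G_2=1281
G_2=1281  [base 4] 4^(4 + 1) + 4^4 + 1  →[4↦5]→  5^(5 + 1) + 5^5 + 1 = 18751  −1 ⇒ G_3=18750

18750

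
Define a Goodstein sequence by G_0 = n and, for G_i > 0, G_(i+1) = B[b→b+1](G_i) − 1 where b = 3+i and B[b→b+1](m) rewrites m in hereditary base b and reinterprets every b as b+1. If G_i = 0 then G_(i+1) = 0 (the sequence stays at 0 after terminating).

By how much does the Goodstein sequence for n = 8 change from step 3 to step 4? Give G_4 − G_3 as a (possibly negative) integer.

0

step 0: 8 = 2·3 + 2; sub 4 for 3: 2·4 + 2; = 10; G_1 = 10−1 = 9
step 1: 9 = 2·4 + 1; sub 5 for 4: 2·5 + 1; = 11; G_2 = 11−1 = 10
step 2: 10 = 2·5; sub 6 for 5: 2·6; = 12; G_3 = 12−1 = 11
step 3: 11 = 6 + 5; sub 7 for 6: 7 + 5; = 12; G_4 = 12−1 = 11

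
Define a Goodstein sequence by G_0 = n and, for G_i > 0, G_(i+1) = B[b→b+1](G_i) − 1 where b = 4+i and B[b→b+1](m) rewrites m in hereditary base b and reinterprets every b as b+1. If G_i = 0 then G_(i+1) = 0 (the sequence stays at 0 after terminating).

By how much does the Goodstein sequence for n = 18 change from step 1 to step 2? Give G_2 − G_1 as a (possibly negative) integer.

10

base 4: 18 = 4^2 + 2; at 5: 5^2 + 2 = 27; next = 26
base 5: 26 = 5^2 + 1; at 6: 6^2 + 1 = 37; next = 36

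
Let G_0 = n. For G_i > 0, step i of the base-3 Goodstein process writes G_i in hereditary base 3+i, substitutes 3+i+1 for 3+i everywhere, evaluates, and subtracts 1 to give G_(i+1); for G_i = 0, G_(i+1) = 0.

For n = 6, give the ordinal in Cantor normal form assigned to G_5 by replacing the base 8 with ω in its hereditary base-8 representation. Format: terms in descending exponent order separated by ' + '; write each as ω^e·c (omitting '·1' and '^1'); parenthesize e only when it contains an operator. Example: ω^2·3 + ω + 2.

7

step 0: 6 = 2·3; sub 4 for 3: 2·4; = 8; G_1 = 8−1 = 7
step 1: 7 = 4 + 3; sub 5 for 4: 5 + 3; = 8; G_2 = 8−1 = 7
step 2: 7 = 5 + 2; sub 6 for 5: 6 + 2; = 8; G_3 = 8−1 = 7
step 3: 7 = 6 + 1; sub 7 for 6: 7 + 1; = 8; G_4 = 8−1 = 7
step 4: 7 = 7; sub 8 for 7: 8; = 8; G_5 = 8−1 = 7
step 5: 7 = 7; sub 9 for 8: 7; = 7; G_6 = 7−1 = 6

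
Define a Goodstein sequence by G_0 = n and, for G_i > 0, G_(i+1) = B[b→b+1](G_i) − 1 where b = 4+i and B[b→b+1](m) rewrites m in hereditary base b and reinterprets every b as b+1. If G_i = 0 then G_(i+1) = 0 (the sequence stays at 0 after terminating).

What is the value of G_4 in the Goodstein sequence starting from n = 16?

(0) 16|_4 = 4^2 ↦ 5^2|_5 = 25 ⇒ 24
(1) 24|_5 = 4·5 + 4 ↦ 4·6 + 4|_6 = 28 ⇒ 27
(2) 27|_6 = 4·6 + 3 ↦ 4·7 + 3|_7 = 31 ⇒ 30
(3) 30|_7 = 4·7 + 2 ↦ 4·8 + 2|_8 = 34 ⇒ 33
(4) 33|_8 = 4·8 + 1 ↦ 4·9 + 1|_9 = 37 ⇒ 36

33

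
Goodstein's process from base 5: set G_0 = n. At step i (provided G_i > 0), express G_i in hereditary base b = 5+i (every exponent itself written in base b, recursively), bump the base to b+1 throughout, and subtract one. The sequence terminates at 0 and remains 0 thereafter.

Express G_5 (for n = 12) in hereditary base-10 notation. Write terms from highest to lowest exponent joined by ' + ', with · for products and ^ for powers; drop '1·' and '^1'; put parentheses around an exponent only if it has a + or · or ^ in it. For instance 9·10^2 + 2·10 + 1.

10 + 5

(0) 12|_5 = 2·5 + 2 ↦ 2·6 + 2|_6 = 14 ⇒ 13
(1) 13|_6 = 2·6 + 1 ↦ 2·7 + 1|_7 = 15 ⇒ 14
(2) 14|_7 = 2·7 ↦ 2·8|_8 = 16 ⇒ 15
(3) 15|_8 = 8 + 7 ↦ 9 + 7|_9 = 16 ⇒ 15
(4) 15|_9 = 9 + 6 ↦ 10 + 6|_10 = 16 ⇒ 15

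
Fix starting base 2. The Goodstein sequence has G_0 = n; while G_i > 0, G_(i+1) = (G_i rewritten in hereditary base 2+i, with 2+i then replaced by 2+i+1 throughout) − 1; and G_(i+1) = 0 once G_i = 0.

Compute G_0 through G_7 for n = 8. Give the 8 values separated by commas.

8, 80, 553, 6310, 93395, 1647195, 33554571, 774841151

G_0=8  [base 2] 2^(2 + 1)  →[2↦3]→  3^(3 + 1) = 81  −1 ⇒ G_1=80
G_1=80  [base 3] 2·3^3 + 2·3^2 + 2·3 + 2  →[3↦4]→  2·4^4 + 2·4^2 + 2·4 + 2 = 554  −1 ⇒ G_2=553
G_2=553  [base 4] 2·4^4 + 2·4^2 + 2·4 + 1  →[4↦5]→  2·5^5 + 2·5^2 + 2·5 + 1 = 6311  −1 ⇒ G_3=6310
G_3=6310  [base 5] 2·5^5 + 2·5^2 + 2·5  →[5↦6]→  2·6^6 + 2·6^2 + 2·6 = 93396  −1 ⇒ G_4=93395
G_4=93395  [base 6] 2·6^6 + 2·6^2 + 6 + 5  →[6↦7]→  2·7^7 + 2·7^2 + 7 + 5 = 1647196  −1 ⇒ G_5=1647195
G_5=1647195  [base 7] 2·7^7 + 2·7^2 + 7 + 4  →[7↦8]→  2·8^8 + 2·8^2 + 8 + 4 = 33554572  −1 ⇒ G_6=33554571
G_6=33554571  [base 8] 2·8^8 + 2·8^2 + 8 + 3  →[8↦9]→  2·9^9 + 2·9^2 + 9 + 3 = 774841152  −1 ⇒ G_7=774841151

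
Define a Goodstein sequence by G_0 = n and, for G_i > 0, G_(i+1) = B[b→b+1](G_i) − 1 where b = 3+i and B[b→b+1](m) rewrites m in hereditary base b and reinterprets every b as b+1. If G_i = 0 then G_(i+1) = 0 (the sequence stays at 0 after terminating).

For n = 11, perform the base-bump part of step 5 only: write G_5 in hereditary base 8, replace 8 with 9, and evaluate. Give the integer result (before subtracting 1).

48

11 —HB3→ 3^2 + 2 —bump→ 4^2 + 2 = 18 —(−1)→ 17
17 —HB4→ 4^2 + 1 —bump→ 5^2 + 1 = 26 —(−1)→ 25
25 —HB5→ 5^2 —bump→ 6^2 = 36 —(−1)→ 35
35 —HB6→ 5·6 + 5 —bump→ 5·7 + 5 = 40 —(−1)→ 39
39 —HB7→ 5·7 + 4 —bump→ 5·8 + 4 = 44 —(−1)→ 43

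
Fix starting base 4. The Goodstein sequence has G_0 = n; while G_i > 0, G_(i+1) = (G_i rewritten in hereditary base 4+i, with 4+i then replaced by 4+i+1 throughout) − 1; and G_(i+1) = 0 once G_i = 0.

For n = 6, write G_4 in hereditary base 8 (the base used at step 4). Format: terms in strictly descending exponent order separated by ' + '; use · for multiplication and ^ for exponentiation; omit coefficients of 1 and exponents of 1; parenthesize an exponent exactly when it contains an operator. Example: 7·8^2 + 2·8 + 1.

5

G_0 = 6. HB_4(6) = 4 + 2. Bump = 7. G_1 = 6.
G_1 = 6. HB_5(6) = 5 + 1. Bump = 7. G_2 = 6.
G_2 = 6. HB_6(6) = 6. Bump = 7. G_3 = 6.
G_3 = 6. HB_7(6) = 6. Bump = 6. G_4 = 5.
G_4 = 5. HB_8(5) = 5. Bump = 5. G_5 = 4.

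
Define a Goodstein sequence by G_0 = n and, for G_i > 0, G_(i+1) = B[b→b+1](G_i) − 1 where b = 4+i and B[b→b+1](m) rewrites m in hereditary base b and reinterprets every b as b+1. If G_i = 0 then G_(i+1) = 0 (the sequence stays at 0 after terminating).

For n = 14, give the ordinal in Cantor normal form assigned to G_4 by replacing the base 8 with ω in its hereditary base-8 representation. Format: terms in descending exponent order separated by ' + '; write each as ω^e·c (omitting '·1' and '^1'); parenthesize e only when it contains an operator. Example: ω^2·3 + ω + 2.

step 0: 14 = 3·4 + 2; sub 5 for 4: 3·5 + 2; = 17; G_1 = 17−1 = 16
step 1: 16 = 3·5 + 1; sub 6 for 5: 3·6 + 1; = 19; G_2 = 19−1 = 18
step 2: 18 = 3·6; sub 7 for 6: 3·7; = 21; G_3 = 21−1 = 20
step 3: 20 = 2·7 + 6; sub 8 for 7: 2·8 + 6; = 22; G_4 = 22−1 = 21
step 4: 21 = 2·8 + 5; sub 9 for 8: 2·9 + 5; = 23; G_5 = 23−1 = 22

ω·2 + 5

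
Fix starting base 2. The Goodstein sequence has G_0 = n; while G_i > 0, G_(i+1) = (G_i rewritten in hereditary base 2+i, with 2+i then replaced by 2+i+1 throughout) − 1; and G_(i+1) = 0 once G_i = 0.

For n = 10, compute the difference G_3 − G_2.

14600

G_0 = 10. HB_2(10) = 2^(2 + 1) + 2. Bump = 84. G_1 = 83.
G_1 = 83. HB_3(83) = 3^(3 + 1) + 2. Bump = 1026. G_2 = 1025.
G_2 = 1025. HB_4(1025) = 4^(4 + 1) + 1. Bump = 15626. G_3 = 15625.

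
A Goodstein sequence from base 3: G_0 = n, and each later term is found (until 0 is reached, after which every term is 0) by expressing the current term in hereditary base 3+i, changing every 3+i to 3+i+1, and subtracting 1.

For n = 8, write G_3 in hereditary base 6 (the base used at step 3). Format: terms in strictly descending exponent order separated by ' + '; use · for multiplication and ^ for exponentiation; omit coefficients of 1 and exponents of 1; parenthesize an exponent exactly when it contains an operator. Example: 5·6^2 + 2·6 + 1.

6 + 5

i=0: 8 = 2·3 + 2 (b=3); 3→4: 2·4 + 2 = 10; 10−1 = 9
i=1: 9 = 2·4 + 1 (b=4); 4→5: 2·5 + 1 = 11; 11−1 = 10
i=2: 10 = 2·5 (b=5); 5→6: 2·6 = 12; 12−1 = 11
i=3: 11 = 6 + 5 (b=6); 6→7: 7 + 5 = 12; 12−1 = 11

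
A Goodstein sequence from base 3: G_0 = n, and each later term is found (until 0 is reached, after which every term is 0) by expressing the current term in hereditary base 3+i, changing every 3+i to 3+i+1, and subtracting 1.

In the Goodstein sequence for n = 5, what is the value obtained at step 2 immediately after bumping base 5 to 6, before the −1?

6

i=0: 5 = 3 + 2 (b=3); 3→4: 4 + 2 = 6; 6−1 = 5
i=1: 5 = 4 + 1 (b=4); 4→5: 5 + 1 = 6; 6−1 = 5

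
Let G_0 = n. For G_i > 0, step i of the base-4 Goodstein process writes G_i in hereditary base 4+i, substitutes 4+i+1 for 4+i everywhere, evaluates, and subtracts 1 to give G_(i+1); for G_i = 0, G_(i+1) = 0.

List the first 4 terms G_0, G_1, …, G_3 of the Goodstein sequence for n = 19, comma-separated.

19 —HB4→ 4^2 + 3 —bump→ 5^2 + 3 = 28 —(−1)→ 27
27 —HB5→ 5^2 + 2 —bump→ 6^2 + 2 = 38 —(−1)→ 37
37 —HB6→ 6^2 + 1 —bump→ 7^2 + 1 = 50 —(−1)→ 49

19, 27, 37, 49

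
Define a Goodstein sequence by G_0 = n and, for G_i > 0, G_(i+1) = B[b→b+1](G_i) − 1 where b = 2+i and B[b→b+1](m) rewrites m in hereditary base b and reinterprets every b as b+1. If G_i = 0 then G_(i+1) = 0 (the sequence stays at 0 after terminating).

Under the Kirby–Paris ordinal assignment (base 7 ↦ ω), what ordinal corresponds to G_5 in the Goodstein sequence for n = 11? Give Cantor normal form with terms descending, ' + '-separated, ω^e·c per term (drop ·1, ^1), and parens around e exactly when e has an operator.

G_0=11  [base 2] 2^(2 + 1) + 2 + 1  →[2↦3]→  3^(3 + 1) + 3 + 1 = 85  −1 ⇒ G_1=84
G_1=84  [base 3] 3^(3 + 1) + 3  →[3↦4]→  4^(4 + 1) + 4 = 1028  −1 ⇒ G_2=1027
G_2=1027  [base 4] 4^(4 + 1) + 3  →[4↦5]→  5^(5 + 1) + 3 = 15628  −1 ⇒ G_3=15627
G_3=15627  [base 5] 5^(5 + 1) + 2  →[5↦6]→  6^(6 + 1) + 2 = 279938  −1 ⇒ G_4=279937
G_4=279937  [base 6] 6^(6 + 1) + 1  →[6↦7]→  7^(7 + 1) + 1 = 5764802  −1 ⇒ G_5=5764801

ω^(ω + 1)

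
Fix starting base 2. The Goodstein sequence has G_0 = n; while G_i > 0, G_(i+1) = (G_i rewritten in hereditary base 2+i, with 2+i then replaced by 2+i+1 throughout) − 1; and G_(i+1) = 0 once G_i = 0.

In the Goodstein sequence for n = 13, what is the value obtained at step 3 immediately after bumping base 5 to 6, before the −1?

[0] 13 ≡ 2^(2 + 1) + 2^2 + 1 (base 2). Lift 3: 109. −1: 108.
[1] 108 ≡ 3^(3 + 1) + 3^3 (base 3). Lift 4: 1280. −1: 1279.
[2] 1279 ≡ 4^(4 + 1) + 3·4^3 + 3·4^2 + 3·4 + 3 (base 4). Lift 5: 16093. −1: 16092.

280712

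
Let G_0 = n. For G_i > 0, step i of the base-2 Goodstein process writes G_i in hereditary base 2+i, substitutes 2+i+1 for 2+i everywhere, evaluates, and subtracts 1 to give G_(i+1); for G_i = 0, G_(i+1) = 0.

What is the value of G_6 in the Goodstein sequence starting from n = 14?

base 2: 14 = 2^(2 + 1) + 2^2 + 2; at 3: 3^(3 + 1) + 3^3 + 3 = 111; next = 110
base 3: 110 = 3^(3 + 1) + 3^3 + 2; at 4: 4^(4 + 1) + 4^4 + 2 = 1282; next = 1281
base 4: 1281 = 4^(4 + 1) + 4^4 + 1; at 5: 5^(5 + 1) + 5^5 + 1 = 18751; next = 18750
base 5: 18750 = 5^(5 + 1) + 5^5; at 6: 6^(6 + 1) + 6^6 = 326592; next = 326591
base 6: 326591 = 6^(6 + 1) + 5·6^5 + 5·6^4 + 5·6^3 + 5·6^2 + 5·6 + 5; at 7: 7^(7 + 1) + 5·7^5 + 5·7^4 + 5·7^3 + 5·7^2 + 5·7 + 5 = 5862841; next = 5862840
base 7: 5862840 = 7^(7 + 1) + 5·7^5 + 5·7^4 + 5·7^3 + 5·7^2 + 5·7 + 4; at 8: 8^(8 + 1) + 5·8^5 + 5·8^4 + 5·8^3 + 5·8^2 + 5·8 + 4 = 134404972; next = 134404971
base 8: 134404971 = 8^(8 + 1) + 5·8^5 + 5·8^4 + 5·8^3 + 5·8^2 + 5·8 + 3; at 9: 9^(9 + 1) + 5·9^5 + 5·9^4 + 5·9^3 + 5·9^2 + 5·9 + 3 = 3487116549; next = 3487116548

134404971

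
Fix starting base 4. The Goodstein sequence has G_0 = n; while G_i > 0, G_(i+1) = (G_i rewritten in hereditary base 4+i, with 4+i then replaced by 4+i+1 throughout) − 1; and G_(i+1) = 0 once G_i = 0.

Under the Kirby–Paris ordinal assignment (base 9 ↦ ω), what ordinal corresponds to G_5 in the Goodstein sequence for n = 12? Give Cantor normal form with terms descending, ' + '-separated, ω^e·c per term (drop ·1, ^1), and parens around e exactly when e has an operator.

12 —HB4→ 3·4 —bump→ 3·5 = 15 —(−1)→ 14
14 —HB5→ 2·5 + 4 —bump→ 2·6 + 4 = 16 —(−1)→ 15
15 —HB6→ 2·6 + 3 —bump→ 2·7 + 3 = 17 —(−1)→ 16
16 —HB7→ 2·7 + 2 —bump→ 2·8 + 2 = 18 —(−1)→ 17
17 —HB8→ 2·8 + 1 —bump→ 2·9 + 1 = 19 —(−1)→ 18

ω·2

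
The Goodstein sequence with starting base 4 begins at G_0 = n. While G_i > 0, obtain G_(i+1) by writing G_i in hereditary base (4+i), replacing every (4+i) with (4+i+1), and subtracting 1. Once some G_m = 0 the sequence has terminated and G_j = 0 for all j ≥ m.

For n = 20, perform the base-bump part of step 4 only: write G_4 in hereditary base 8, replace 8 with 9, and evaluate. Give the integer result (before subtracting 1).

82

[0] 20 ≡ 4^2 + 4 (base 4). Lift 5: 30. −1: 29.
[1] 29 ≡ 5^2 + 4 (base 5). Lift 6: 40. −1: 39.
[2] 39 ≡ 6^2 + 3 (base 6). Lift 7: 52. −1: 51.
[3] 51 ≡ 7^2 + 2 (base 7). Lift 8: 66. −1: 65.
[4] 65 ≡ 8^2 + 1 (base 8). Lift 9: 82. −1: 81.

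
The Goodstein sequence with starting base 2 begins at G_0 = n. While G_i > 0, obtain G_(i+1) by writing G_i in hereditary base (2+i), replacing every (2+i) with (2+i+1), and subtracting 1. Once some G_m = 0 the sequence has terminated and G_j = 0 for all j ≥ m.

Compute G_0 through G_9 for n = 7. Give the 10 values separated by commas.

7, 30, 259, 3127, 46657, 823543, 16777215, 37665879, 77777775, 150051213

step 0: 7 = 2^2 + 2 + 1; sub 3 for 2: 3^3 + 3 + 1; = 31; G_1 = 31−1 = 30
step 1: 30 = 3^3 + 3; sub 4 for 3: 4^4 + 4; = 260; G_2 = 260−1 = 259
step 2: 259 = 4^4 + 3; sub 5 for 4: 5^5 + 3; = 3128; G_3 = 3128−1 = 3127
step 3: 3127 = 5^5 + 2; sub 6 for 5: 6^6 + 2; = 46658; G_4 = 46658−1 = 46657
step 4: 46657 = 6^6 + 1; sub 7 for 6: 7^7 + 1; = 823544; G_5 = 823544−1 = 823543
step 5: 823543 = 7^7; sub 8 for 7: 8^8; = 16777216; G_6 = 16777216−1 = 16777215
step 6: 16777215 = 7·8^7 + 7·8^6 + 7·8^5 + 7·8^4 + 7·8^3 + 7·8^2 + 7·8 + 7; sub 9 for 8: 7·9^7 + 7·9^6 + 7·9^5 + 7·9^4 + 7·9^3 + 7·9^2 + 7·9 + 7; = 37665880; G_7 = 37665880−1 = 37665879
step 7: 37665879 = 7·9^7 + 7·9^6 + 7·9^5 + 7·9^4 + 7·9^3 + 7·9^2 + 7·9 + 6; sub 10 for 9: 7·10^7 + 7·10^6 + 7·10^5 + 7·10^4 + 7·10^3 + 7·10^2 + 7·10 + 6; = 77777776; G_8 = 77777776−1 = 77777775
step 8: 77777775 = 7·10^7 + 7·10^6 + 7·10^5 + 7·10^4 + 7·10^3 + 7·10^2 + 7·10 + 5; sub 11 for 10: 7·11^7 + 7·11^6 + 7·11^5 + 7·11^4 + 7·11^3 + 7·11^2 + 7·11 + 5; = 150051214; G_9 = 150051214−1 = 150051213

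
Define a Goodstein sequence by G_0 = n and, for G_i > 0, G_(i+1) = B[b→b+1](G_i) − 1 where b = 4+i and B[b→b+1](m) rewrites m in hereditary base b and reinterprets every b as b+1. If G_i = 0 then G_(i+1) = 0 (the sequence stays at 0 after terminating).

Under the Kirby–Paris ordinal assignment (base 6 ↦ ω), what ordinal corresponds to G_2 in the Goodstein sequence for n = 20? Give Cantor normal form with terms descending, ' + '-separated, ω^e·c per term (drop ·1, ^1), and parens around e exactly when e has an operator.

ω^2 + 3

[0] 20 ≡ 4^2 + 4 (base 4). Lift 5: 30. −1: 29.
[1] 29 ≡ 5^2 + 4 (base 5). Lift 6: 40. −1: 39.
[2] 39 ≡ 6^2 + 3 (base 6). Lift 7: 52. −1: 51.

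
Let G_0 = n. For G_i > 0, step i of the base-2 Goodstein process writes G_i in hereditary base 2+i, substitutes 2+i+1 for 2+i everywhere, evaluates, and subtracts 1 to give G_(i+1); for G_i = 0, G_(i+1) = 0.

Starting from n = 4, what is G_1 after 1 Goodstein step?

26

[0] 4 ≡ 2^2 (base 2). Lift 3: 27. −1: 26.
[1] 26 ≡ 2·3^2 + 2·3 + 2 (base 3). Lift 4: 42. −1: 41.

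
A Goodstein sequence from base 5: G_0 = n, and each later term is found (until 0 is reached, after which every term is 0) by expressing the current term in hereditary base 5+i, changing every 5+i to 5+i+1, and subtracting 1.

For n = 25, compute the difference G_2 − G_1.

25 —HB5→ 5^2 —bump→ 6^2 = 36 —(−1)→ 35
35 —HB6→ 5·6 + 5 —bump→ 5·7 + 5 = 40 —(−1)→ 39

4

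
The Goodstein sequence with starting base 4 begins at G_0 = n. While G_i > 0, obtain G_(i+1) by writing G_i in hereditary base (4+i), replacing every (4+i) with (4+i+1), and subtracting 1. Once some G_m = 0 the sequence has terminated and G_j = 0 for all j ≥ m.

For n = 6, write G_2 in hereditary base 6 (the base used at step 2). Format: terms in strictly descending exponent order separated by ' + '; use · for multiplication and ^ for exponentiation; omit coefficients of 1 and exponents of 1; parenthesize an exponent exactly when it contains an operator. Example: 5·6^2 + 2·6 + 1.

base 4: 6 = 4 + 2; at 5: 5 + 2 = 7; next = 6
base 5: 6 = 5 + 1; at 6: 6 + 1 = 7; next = 6
base 6: 6 = 6; at 7: 7 = 7; next = 6

6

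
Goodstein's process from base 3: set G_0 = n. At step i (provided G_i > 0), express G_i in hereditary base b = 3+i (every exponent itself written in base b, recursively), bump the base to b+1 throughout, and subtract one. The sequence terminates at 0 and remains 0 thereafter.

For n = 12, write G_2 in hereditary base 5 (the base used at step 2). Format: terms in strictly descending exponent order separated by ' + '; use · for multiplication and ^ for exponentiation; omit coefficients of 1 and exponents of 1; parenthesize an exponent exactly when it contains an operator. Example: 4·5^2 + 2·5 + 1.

12 —HB3→ 3^2 + 3 —bump→ 4^2 + 4 = 20 —(−1)→ 19
19 —HB4→ 4^2 + 3 —bump→ 5^2 + 3 = 28 —(−1)→ 27
27 —HB5→ 5^2 + 2 —bump→ 6^2 + 2 = 38 —(−1)→ 37

5^2 + 2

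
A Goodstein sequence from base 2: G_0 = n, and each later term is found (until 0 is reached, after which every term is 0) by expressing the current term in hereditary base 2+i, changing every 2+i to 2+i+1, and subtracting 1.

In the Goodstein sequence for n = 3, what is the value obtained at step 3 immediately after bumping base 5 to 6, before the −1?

[0] 3 ≡ 2 + 1 (base 2). Lift 3: 4. −1: 3.
[1] 3 ≡ 3 (base 3). Lift 4: 4. −1: 3.
[2] 3 ≡ 3 (base 4). Lift 5: 3. −1: 2.
[3] 2 ≡ 2 (base 5). Lift 6: 2. −1: 1.

2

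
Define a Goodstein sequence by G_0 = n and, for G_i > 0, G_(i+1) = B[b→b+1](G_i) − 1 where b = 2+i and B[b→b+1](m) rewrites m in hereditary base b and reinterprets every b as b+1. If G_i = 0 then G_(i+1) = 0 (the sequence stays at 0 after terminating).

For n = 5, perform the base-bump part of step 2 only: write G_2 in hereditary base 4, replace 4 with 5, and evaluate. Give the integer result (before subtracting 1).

G_0=5  [base 2] 2^2 + 1  →[2↦3]→  3^3 + 1 = 28  −1 ⇒ G_1=27
G_1=27  [base 3] 3^3  →[3↦4]→  4^4 = 256  −1 ⇒ G_2=255
G_2=255  [base 4] 3·4^3 + 3·4^2 + 3·4 + 3  →[4↦5]→  3·5^3 + 3·5^2 + 3·5 + 3 = 468  −1 ⇒ G_3=467

468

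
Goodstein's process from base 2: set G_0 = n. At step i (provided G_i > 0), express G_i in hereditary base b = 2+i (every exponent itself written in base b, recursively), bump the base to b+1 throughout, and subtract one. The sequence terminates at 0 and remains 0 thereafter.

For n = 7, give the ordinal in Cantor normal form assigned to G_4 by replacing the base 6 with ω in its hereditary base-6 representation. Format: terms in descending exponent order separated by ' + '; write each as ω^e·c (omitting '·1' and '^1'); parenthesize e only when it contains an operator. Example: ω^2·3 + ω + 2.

step 0: 7 = 2^2 + 2 + 1; sub 3 for 2: 3^3 + 3 + 1; = 31; G_1 = 31−1 = 30
step 1: 30 = 3^3 + 3; sub 4 for 3: 4^4 + 4; = 260; G_2 = 260−1 = 259
step 2: 259 = 4^4 + 3; sub 5 for 4: 5^5 + 3; = 3128; G_3 = 3128−1 = 3127
step 3: 3127 = 5^5 + 2; sub 6 for 5: 6^6 + 2; = 46658; G_4 = 46658−1 = 46657
step 4: 46657 = 6^6 + 1; sub 7 for 6: 7^7 + 1; = 823544; G_5 = 823544−1 = 823543

ω^ω + 1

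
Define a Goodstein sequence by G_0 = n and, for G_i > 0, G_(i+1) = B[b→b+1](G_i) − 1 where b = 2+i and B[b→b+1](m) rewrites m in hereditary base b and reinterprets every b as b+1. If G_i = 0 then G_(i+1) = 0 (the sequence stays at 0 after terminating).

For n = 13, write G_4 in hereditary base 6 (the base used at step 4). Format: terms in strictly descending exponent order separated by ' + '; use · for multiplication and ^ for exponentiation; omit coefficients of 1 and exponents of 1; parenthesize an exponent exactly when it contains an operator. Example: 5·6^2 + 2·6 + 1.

13 —HB2→ 2^(2 + 1) + 2^2 + 1 —bump→ 3^(3 + 1) + 3^3 + 1 = 109 —(−1)→ 108
108 —HB3→ 3^(3 + 1) + 3^3 —bump→ 4^(4 + 1) + 4^4 = 1280 —(−1)→ 1279
1279 —HB4→ 4^(4 + 1) + 3·4^3 + 3·4^2 + 3·4 + 3 —bump→ 5^(5 + 1) + 3·5^3 + 3·5^2 + 3·5 + 3 = 16093 —(−1)→ 16092
16092 —HB5→ 5^(5 + 1) + 3·5^3 + 3·5^2 + 3·5 + 2 —bump→ 6^(6 + 1) + 3·6^3 + 3·6^2 + 3·6 + 2 = 280712 —(−1)→ 280711
280711 —HB6→ 6^(6 + 1) + 3·6^3 + 3·6^2 + 3·6 + 1 —bump→ 7^(7 + 1) + 3·7^3 + 3·7^2 + 3·7 + 1 = 5765999 —(−1)→ 5765998

6^(6 + 1) + 3·6^3 + 3·6^2 + 3·6 + 1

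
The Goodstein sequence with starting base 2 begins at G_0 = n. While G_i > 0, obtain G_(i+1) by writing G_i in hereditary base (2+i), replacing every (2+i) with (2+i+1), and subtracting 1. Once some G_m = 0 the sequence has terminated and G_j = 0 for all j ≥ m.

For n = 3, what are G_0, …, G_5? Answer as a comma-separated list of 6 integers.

step 0: 3 = 2 + 1; sub 3 for 2: 3 + 1; = 4; G_1 = 4−1 = 3
step 1: 3 = 3; sub 4 for 3: 4; = 4; G_2 = 4−1 = 3
step 2: 3 = 3; sub 5 for 4: 3; = 3; G_3 = 3−1 = 2
step 3: 2 = 2; sub 6 for 5: 2; = 2; G_4 = 2−1 = 1
step 4: 1 = 1; sub 7 for 6: 1; = 1; G_5 = 1−1 = 0

3, 3, 3, 2, 1, 0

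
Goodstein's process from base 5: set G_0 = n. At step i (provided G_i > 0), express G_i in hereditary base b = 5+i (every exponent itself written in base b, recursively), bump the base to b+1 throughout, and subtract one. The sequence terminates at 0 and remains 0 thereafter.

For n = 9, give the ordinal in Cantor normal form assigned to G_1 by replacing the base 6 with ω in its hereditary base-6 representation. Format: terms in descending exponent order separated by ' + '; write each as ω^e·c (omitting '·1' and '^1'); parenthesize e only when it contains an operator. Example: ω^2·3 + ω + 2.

ω + 3

i=0: 9 = 5 + 4 (b=5); 5→6: 6 + 4 = 10; 10−1 = 9
i=1: 9 = 6 + 3 (b=6); 6→7: 7 + 3 = 10; 10−1 = 9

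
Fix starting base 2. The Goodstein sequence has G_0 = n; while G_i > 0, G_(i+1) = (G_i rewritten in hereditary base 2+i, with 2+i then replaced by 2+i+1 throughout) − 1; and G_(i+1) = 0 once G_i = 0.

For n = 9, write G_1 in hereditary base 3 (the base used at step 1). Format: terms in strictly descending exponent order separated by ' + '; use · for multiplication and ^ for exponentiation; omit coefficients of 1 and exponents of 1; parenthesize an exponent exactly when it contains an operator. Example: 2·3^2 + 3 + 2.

3^(3 + 1)

i=0: 9 = 2^(2 + 1) + 1 (b=2); 2→3: 3^(3 + 1) + 1 = 82; 82−1 = 81
i=1: 81 = 3^(3 + 1) (b=3); 3→4: 4^(4 + 1) = 1024; 1024−1 = 1023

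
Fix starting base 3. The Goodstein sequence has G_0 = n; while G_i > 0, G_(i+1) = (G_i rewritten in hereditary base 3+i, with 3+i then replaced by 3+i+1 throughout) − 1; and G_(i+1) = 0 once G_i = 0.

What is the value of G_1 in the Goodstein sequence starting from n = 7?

7 —HB3→ 2·3 + 1 —bump→ 2·4 + 1 = 9 —(−1)→ 8
8 —HB4→ 2·4 —bump→ 2·5 = 10 —(−1)→ 9

8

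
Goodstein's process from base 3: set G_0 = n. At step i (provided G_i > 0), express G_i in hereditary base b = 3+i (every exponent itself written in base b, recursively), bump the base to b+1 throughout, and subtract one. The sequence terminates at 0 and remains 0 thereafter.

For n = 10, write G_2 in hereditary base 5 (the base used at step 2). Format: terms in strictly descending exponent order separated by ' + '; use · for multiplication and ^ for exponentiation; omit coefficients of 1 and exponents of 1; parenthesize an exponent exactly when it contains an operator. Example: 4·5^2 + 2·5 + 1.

4·5 + 4

base 3: 10 = 3^2 + 1; at 4: 4^2 + 1 = 17; next = 16
base 4: 16 = 4^2; at 5: 5^2 = 25; next = 24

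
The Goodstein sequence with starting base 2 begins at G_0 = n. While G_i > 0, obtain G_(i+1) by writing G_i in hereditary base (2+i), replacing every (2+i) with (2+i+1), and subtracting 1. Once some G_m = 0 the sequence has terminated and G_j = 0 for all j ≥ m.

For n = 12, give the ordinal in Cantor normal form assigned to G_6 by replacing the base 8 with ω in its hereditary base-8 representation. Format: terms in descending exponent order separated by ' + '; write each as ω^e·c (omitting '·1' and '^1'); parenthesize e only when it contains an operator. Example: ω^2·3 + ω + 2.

base 2: 12 = 2^(2 + 1) + 2^2; at 3: 3^(3 + 1) + 3^3 = 108; next = 107
base 3: 107 = 3^(3 + 1) + 2·3^2 + 2·3 + 2; at 4: 4^(4 + 1) + 2·4^2 + 2·4 + 2 = 1066; next = 1065
base 4: 1065 = 4^(4 + 1) + 2·4^2 + 2·4 + 1; at 5: 5^(5 + 1) + 2·5^2 + 2·5 + 1 = 15686; next = 15685
base 5: 15685 = 5^(5 + 1) + 2·5^2 + 2·5; at 6: 6^(6 + 1) + 2·6^2 + 2·6 = 280020; next = 280019
base 6: 280019 = 6^(6 + 1) + 2·6^2 + 6 + 5; at 7: 7^(7 + 1) + 2·7^2 + 7 + 5 = 5764911; next = 5764910
base 7: 5764910 = 7^(7 + 1) + 2·7^2 + 7 + 4; at 8: 8^(8 + 1) + 2·8^2 + 8 + 4 = 134217868; next = 134217867

ω^(ω + 1) + ω^2·2 + ω + 3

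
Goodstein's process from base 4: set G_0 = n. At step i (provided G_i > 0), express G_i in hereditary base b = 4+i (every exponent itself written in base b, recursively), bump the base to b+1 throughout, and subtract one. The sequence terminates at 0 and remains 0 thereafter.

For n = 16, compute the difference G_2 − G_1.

G_0=16  [base 4] 4^2  →[4↦5]→  5^2 = 25  −1 ⇒ G_1=24
G_1=24  [base 5] 4·5 + 4  →[5↦6]→  4·6 + 4 = 28  −1 ⇒ G_2=27

3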